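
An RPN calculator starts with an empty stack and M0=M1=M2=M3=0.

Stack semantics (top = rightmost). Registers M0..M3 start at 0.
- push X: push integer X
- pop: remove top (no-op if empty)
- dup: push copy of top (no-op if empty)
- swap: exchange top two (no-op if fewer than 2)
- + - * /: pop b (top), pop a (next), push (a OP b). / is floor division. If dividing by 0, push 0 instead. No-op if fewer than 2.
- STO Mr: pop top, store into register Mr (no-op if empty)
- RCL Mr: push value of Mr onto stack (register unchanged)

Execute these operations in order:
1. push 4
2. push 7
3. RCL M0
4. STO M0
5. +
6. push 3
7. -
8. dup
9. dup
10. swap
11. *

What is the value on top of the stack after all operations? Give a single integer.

After op 1 (push 4): stack=[4] mem=[0,0,0,0]
After op 2 (push 7): stack=[4,7] mem=[0,0,0,0]
After op 3 (RCL M0): stack=[4,7,0] mem=[0,0,0,0]
After op 4 (STO M0): stack=[4,7] mem=[0,0,0,0]
After op 5 (+): stack=[11] mem=[0,0,0,0]
After op 6 (push 3): stack=[11,3] mem=[0,0,0,0]
After op 7 (-): stack=[8] mem=[0,0,0,0]
After op 8 (dup): stack=[8,8] mem=[0,0,0,0]
After op 9 (dup): stack=[8,8,8] mem=[0,0,0,0]
After op 10 (swap): stack=[8,8,8] mem=[0,0,0,0]
After op 11 (*): stack=[8,64] mem=[0,0,0,0]

Answer: 64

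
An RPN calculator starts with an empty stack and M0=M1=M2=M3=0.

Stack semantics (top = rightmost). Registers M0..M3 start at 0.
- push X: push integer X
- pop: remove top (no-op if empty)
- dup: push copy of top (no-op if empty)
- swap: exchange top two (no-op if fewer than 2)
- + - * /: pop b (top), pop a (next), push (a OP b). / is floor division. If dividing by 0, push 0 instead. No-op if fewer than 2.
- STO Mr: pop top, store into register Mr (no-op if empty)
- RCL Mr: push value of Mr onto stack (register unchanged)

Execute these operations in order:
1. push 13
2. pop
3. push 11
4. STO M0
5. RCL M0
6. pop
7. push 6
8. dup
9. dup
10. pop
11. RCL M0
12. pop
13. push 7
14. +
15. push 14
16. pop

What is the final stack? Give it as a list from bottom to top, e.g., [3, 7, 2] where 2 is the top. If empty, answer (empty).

Answer: [6, 13]

Derivation:
After op 1 (push 13): stack=[13] mem=[0,0,0,0]
After op 2 (pop): stack=[empty] mem=[0,0,0,0]
After op 3 (push 11): stack=[11] mem=[0,0,0,0]
After op 4 (STO M0): stack=[empty] mem=[11,0,0,0]
After op 5 (RCL M0): stack=[11] mem=[11,0,0,0]
After op 6 (pop): stack=[empty] mem=[11,0,0,0]
After op 7 (push 6): stack=[6] mem=[11,0,0,0]
After op 8 (dup): stack=[6,6] mem=[11,0,0,0]
After op 9 (dup): stack=[6,6,6] mem=[11,0,0,0]
After op 10 (pop): stack=[6,6] mem=[11,0,0,0]
After op 11 (RCL M0): stack=[6,6,11] mem=[11,0,0,0]
After op 12 (pop): stack=[6,6] mem=[11,0,0,0]
After op 13 (push 7): stack=[6,6,7] mem=[11,0,0,0]
After op 14 (+): stack=[6,13] mem=[11,0,0,0]
After op 15 (push 14): stack=[6,13,14] mem=[11,0,0,0]
After op 16 (pop): stack=[6,13] mem=[11,0,0,0]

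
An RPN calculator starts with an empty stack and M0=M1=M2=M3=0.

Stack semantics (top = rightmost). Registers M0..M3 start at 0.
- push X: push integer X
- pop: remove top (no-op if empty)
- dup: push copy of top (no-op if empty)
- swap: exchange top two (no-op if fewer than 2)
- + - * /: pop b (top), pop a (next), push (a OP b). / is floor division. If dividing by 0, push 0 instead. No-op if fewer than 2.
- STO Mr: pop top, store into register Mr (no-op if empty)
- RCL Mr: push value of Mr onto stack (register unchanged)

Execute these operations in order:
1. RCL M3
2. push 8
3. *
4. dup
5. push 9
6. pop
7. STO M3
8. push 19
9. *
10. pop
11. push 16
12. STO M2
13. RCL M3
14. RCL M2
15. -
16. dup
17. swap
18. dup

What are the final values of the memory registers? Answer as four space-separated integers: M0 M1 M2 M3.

Answer: 0 0 16 0

Derivation:
After op 1 (RCL M3): stack=[0] mem=[0,0,0,0]
After op 2 (push 8): stack=[0,8] mem=[0,0,0,0]
After op 3 (*): stack=[0] mem=[0,0,0,0]
After op 4 (dup): stack=[0,0] mem=[0,0,0,0]
After op 5 (push 9): stack=[0,0,9] mem=[0,0,0,0]
After op 6 (pop): stack=[0,0] mem=[0,0,0,0]
After op 7 (STO M3): stack=[0] mem=[0,0,0,0]
After op 8 (push 19): stack=[0,19] mem=[0,0,0,0]
After op 9 (*): stack=[0] mem=[0,0,0,0]
After op 10 (pop): stack=[empty] mem=[0,0,0,0]
After op 11 (push 16): stack=[16] mem=[0,0,0,0]
After op 12 (STO M2): stack=[empty] mem=[0,0,16,0]
After op 13 (RCL M3): stack=[0] mem=[0,0,16,0]
After op 14 (RCL M2): stack=[0,16] mem=[0,0,16,0]
After op 15 (-): stack=[-16] mem=[0,0,16,0]
After op 16 (dup): stack=[-16,-16] mem=[0,0,16,0]
After op 17 (swap): stack=[-16,-16] mem=[0,0,16,0]
After op 18 (dup): stack=[-16,-16,-16] mem=[0,0,16,0]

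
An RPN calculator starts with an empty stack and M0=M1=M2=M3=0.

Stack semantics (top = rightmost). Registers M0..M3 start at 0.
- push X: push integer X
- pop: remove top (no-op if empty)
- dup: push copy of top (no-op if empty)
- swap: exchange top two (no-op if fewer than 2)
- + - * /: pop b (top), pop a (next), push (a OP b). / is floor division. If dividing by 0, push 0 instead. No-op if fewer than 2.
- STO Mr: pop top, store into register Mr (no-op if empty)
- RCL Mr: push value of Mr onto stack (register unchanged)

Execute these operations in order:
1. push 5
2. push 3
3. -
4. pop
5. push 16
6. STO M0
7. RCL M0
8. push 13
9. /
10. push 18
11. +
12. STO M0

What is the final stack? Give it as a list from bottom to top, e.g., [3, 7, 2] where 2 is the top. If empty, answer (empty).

Answer: (empty)

Derivation:
After op 1 (push 5): stack=[5] mem=[0,0,0,0]
After op 2 (push 3): stack=[5,3] mem=[0,0,0,0]
After op 3 (-): stack=[2] mem=[0,0,0,0]
After op 4 (pop): stack=[empty] mem=[0,0,0,0]
After op 5 (push 16): stack=[16] mem=[0,0,0,0]
After op 6 (STO M0): stack=[empty] mem=[16,0,0,0]
After op 7 (RCL M0): stack=[16] mem=[16,0,0,0]
After op 8 (push 13): stack=[16,13] mem=[16,0,0,0]
After op 9 (/): stack=[1] mem=[16,0,0,0]
After op 10 (push 18): stack=[1,18] mem=[16,0,0,0]
After op 11 (+): stack=[19] mem=[16,0,0,0]
After op 12 (STO M0): stack=[empty] mem=[19,0,0,0]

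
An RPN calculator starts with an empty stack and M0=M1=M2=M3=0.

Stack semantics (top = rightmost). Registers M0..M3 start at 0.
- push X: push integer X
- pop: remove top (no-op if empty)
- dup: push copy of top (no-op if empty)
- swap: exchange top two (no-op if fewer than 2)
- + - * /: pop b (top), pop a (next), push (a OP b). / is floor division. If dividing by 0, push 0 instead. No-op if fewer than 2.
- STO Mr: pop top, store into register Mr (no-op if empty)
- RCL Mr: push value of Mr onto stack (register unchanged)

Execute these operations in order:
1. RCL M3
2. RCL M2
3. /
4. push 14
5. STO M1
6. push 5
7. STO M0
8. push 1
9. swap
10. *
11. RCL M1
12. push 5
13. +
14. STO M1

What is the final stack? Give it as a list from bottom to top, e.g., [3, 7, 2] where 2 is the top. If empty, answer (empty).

After op 1 (RCL M3): stack=[0] mem=[0,0,0,0]
After op 2 (RCL M2): stack=[0,0] mem=[0,0,0,0]
After op 3 (/): stack=[0] mem=[0,0,0,0]
After op 4 (push 14): stack=[0,14] mem=[0,0,0,0]
After op 5 (STO M1): stack=[0] mem=[0,14,0,0]
After op 6 (push 5): stack=[0,5] mem=[0,14,0,0]
After op 7 (STO M0): stack=[0] mem=[5,14,0,0]
After op 8 (push 1): stack=[0,1] mem=[5,14,0,0]
After op 9 (swap): stack=[1,0] mem=[5,14,0,0]
After op 10 (*): stack=[0] mem=[5,14,0,0]
After op 11 (RCL M1): stack=[0,14] mem=[5,14,0,0]
After op 12 (push 5): stack=[0,14,5] mem=[5,14,0,0]
After op 13 (+): stack=[0,19] mem=[5,14,0,0]
After op 14 (STO M1): stack=[0] mem=[5,19,0,0]

Answer: [0]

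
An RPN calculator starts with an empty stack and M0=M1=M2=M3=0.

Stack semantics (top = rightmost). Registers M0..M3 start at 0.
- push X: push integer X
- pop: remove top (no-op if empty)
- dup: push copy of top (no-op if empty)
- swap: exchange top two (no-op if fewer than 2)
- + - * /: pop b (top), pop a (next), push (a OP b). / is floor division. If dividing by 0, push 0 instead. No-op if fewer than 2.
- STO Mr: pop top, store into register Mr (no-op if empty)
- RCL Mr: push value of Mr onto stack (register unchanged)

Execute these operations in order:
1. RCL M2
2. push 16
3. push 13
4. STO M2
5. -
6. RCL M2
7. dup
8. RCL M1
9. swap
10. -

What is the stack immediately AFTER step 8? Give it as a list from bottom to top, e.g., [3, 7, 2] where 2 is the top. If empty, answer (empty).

After op 1 (RCL M2): stack=[0] mem=[0,0,0,0]
After op 2 (push 16): stack=[0,16] mem=[0,0,0,0]
After op 3 (push 13): stack=[0,16,13] mem=[0,0,0,0]
After op 4 (STO M2): stack=[0,16] mem=[0,0,13,0]
After op 5 (-): stack=[-16] mem=[0,0,13,0]
After op 6 (RCL M2): stack=[-16,13] mem=[0,0,13,0]
After op 7 (dup): stack=[-16,13,13] mem=[0,0,13,0]
After op 8 (RCL M1): stack=[-16,13,13,0] mem=[0,0,13,0]

[-16, 13, 13, 0]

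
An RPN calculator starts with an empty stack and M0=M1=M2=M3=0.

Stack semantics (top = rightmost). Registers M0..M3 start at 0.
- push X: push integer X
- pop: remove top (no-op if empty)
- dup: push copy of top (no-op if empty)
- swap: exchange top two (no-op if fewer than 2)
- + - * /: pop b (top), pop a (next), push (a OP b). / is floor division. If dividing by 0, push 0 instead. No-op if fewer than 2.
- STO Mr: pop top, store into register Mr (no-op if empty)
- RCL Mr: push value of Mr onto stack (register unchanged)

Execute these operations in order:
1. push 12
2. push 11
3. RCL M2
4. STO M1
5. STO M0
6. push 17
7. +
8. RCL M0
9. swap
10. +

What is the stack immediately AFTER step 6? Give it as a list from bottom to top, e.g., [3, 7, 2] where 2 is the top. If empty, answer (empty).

After op 1 (push 12): stack=[12] mem=[0,0,0,0]
After op 2 (push 11): stack=[12,11] mem=[0,0,0,0]
After op 3 (RCL M2): stack=[12,11,0] mem=[0,0,0,0]
After op 4 (STO M1): stack=[12,11] mem=[0,0,0,0]
After op 5 (STO M0): stack=[12] mem=[11,0,0,0]
After op 6 (push 17): stack=[12,17] mem=[11,0,0,0]

[12, 17]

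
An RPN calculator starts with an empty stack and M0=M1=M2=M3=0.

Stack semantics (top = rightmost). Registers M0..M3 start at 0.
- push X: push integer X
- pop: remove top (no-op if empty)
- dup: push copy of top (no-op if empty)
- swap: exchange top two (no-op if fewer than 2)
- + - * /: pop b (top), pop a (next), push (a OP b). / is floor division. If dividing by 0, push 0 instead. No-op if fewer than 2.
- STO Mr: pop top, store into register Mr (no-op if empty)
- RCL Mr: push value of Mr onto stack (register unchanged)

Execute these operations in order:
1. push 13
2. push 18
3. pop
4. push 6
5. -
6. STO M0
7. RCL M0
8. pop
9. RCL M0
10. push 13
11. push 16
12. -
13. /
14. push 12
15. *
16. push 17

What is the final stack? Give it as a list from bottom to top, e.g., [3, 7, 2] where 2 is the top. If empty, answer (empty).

After op 1 (push 13): stack=[13] mem=[0,0,0,0]
After op 2 (push 18): stack=[13,18] mem=[0,0,0,0]
After op 3 (pop): stack=[13] mem=[0,0,0,0]
After op 4 (push 6): stack=[13,6] mem=[0,0,0,0]
After op 5 (-): stack=[7] mem=[0,0,0,0]
After op 6 (STO M0): stack=[empty] mem=[7,0,0,0]
After op 7 (RCL M0): stack=[7] mem=[7,0,0,0]
After op 8 (pop): stack=[empty] mem=[7,0,0,0]
After op 9 (RCL M0): stack=[7] mem=[7,0,0,0]
After op 10 (push 13): stack=[7,13] mem=[7,0,0,0]
After op 11 (push 16): stack=[7,13,16] mem=[7,0,0,0]
After op 12 (-): stack=[7,-3] mem=[7,0,0,0]
After op 13 (/): stack=[-3] mem=[7,0,0,0]
After op 14 (push 12): stack=[-3,12] mem=[7,0,0,0]
After op 15 (*): stack=[-36] mem=[7,0,0,0]
After op 16 (push 17): stack=[-36,17] mem=[7,0,0,0]

Answer: [-36, 17]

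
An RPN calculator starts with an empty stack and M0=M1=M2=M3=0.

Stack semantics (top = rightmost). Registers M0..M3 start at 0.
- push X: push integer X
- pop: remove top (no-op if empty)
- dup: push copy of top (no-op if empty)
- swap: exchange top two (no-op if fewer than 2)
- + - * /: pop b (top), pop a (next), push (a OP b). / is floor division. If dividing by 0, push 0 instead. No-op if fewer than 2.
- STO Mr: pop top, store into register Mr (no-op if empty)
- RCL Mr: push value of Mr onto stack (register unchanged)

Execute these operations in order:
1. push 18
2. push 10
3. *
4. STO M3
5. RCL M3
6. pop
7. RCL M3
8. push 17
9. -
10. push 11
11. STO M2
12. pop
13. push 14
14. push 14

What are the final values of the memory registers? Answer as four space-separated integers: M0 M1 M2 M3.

After op 1 (push 18): stack=[18] mem=[0,0,0,0]
After op 2 (push 10): stack=[18,10] mem=[0,0,0,0]
After op 3 (*): stack=[180] mem=[0,0,0,0]
After op 4 (STO M3): stack=[empty] mem=[0,0,0,180]
After op 5 (RCL M3): stack=[180] mem=[0,0,0,180]
After op 6 (pop): stack=[empty] mem=[0,0,0,180]
After op 7 (RCL M3): stack=[180] mem=[0,0,0,180]
After op 8 (push 17): stack=[180,17] mem=[0,0,0,180]
After op 9 (-): stack=[163] mem=[0,0,0,180]
After op 10 (push 11): stack=[163,11] mem=[0,0,0,180]
After op 11 (STO M2): stack=[163] mem=[0,0,11,180]
After op 12 (pop): stack=[empty] mem=[0,0,11,180]
After op 13 (push 14): stack=[14] mem=[0,0,11,180]
After op 14 (push 14): stack=[14,14] mem=[0,0,11,180]

Answer: 0 0 11 180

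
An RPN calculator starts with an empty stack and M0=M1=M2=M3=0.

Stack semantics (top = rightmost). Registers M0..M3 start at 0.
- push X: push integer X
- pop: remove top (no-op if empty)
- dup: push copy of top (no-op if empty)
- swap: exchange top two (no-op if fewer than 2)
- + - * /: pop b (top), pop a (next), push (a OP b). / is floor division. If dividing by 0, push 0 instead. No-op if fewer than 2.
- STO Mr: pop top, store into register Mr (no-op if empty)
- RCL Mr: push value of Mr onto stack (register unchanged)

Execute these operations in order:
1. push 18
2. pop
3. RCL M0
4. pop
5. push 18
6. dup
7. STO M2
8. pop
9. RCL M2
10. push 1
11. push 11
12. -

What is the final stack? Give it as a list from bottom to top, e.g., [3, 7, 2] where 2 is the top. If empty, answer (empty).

Answer: [18, -10]

Derivation:
After op 1 (push 18): stack=[18] mem=[0,0,0,0]
After op 2 (pop): stack=[empty] mem=[0,0,0,0]
After op 3 (RCL M0): stack=[0] mem=[0,0,0,0]
After op 4 (pop): stack=[empty] mem=[0,0,0,0]
After op 5 (push 18): stack=[18] mem=[0,0,0,0]
After op 6 (dup): stack=[18,18] mem=[0,0,0,0]
After op 7 (STO M2): stack=[18] mem=[0,0,18,0]
After op 8 (pop): stack=[empty] mem=[0,0,18,0]
After op 9 (RCL M2): stack=[18] mem=[0,0,18,0]
After op 10 (push 1): stack=[18,1] mem=[0,0,18,0]
After op 11 (push 11): stack=[18,1,11] mem=[0,0,18,0]
After op 12 (-): stack=[18,-10] mem=[0,0,18,0]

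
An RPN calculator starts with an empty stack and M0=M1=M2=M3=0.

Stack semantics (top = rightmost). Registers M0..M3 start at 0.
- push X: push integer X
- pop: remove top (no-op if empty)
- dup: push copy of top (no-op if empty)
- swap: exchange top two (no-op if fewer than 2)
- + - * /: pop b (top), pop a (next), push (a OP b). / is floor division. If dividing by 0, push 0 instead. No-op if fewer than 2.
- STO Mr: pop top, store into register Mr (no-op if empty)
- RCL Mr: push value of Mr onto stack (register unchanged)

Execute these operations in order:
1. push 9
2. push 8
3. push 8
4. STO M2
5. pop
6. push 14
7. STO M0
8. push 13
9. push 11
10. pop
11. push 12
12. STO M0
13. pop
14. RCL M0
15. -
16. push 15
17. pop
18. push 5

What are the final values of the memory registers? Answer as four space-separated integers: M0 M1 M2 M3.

After op 1 (push 9): stack=[9] mem=[0,0,0,0]
After op 2 (push 8): stack=[9,8] mem=[0,0,0,0]
After op 3 (push 8): stack=[9,8,8] mem=[0,0,0,0]
After op 4 (STO M2): stack=[9,8] mem=[0,0,8,0]
After op 5 (pop): stack=[9] mem=[0,0,8,0]
After op 6 (push 14): stack=[9,14] mem=[0,0,8,0]
After op 7 (STO M0): stack=[9] mem=[14,0,8,0]
After op 8 (push 13): stack=[9,13] mem=[14,0,8,0]
After op 9 (push 11): stack=[9,13,11] mem=[14,0,8,0]
After op 10 (pop): stack=[9,13] mem=[14,0,8,0]
After op 11 (push 12): stack=[9,13,12] mem=[14,0,8,0]
After op 12 (STO M0): stack=[9,13] mem=[12,0,8,0]
After op 13 (pop): stack=[9] mem=[12,0,8,0]
After op 14 (RCL M0): stack=[9,12] mem=[12,0,8,0]
After op 15 (-): stack=[-3] mem=[12,0,8,0]
After op 16 (push 15): stack=[-3,15] mem=[12,0,8,0]
After op 17 (pop): stack=[-3] mem=[12,0,8,0]
After op 18 (push 5): stack=[-3,5] mem=[12,0,8,0]

Answer: 12 0 8 0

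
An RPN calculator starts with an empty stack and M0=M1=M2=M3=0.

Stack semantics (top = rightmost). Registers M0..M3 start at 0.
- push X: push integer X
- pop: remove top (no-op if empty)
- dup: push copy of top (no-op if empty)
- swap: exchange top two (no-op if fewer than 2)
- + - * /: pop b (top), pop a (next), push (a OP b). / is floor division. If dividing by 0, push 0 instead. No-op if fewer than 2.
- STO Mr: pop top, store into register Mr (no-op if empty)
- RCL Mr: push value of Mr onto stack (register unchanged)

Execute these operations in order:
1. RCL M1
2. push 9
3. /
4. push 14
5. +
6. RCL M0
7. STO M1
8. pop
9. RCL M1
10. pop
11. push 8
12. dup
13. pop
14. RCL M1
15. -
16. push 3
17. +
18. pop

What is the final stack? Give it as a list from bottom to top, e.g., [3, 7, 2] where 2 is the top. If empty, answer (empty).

After op 1 (RCL M1): stack=[0] mem=[0,0,0,0]
After op 2 (push 9): stack=[0,9] mem=[0,0,0,0]
After op 3 (/): stack=[0] mem=[0,0,0,0]
After op 4 (push 14): stack=[0,14] mem=[0,0,0,0]
After op 5 (+): stack=[14] mem=[0,0,0,0]
After op 6 (RCL M0): stack=[14,0] mem=[0,0,0,0]
After op 7 (STO M1): stack=[14] mem=[0,0,0,0]
After op 8 (pop): stack=[empty] mem=[0,0,0,0]
After op 9 (RCL M1): stack=[0] mem=[0,0,0,0]
After op 10 (pop): stack=[empty] mem=[0,0,0,0]
After op 11 (push 8): stack=[8] mem=[0,0,0,0]
After op 12 (dup): stack=[8,8] mem=[0,0,0,0]
After op 13 (pop): stack=[8] mem=[0,0,0,0]
After op 14 (RCL M1): stack=[8,0] mem=[0,0,0,0]
After op 15 (-): stack=[8] mem=[0,0,0,0]
After op 16 (push 3): stack=[8,3] mem=[0,0,0,0]
After op 17 (+): stack=[11] mem=[0,0,0,0]
After op 18 (pop): stack=[empty] mem=[0,0,0,0]

Answer: (empty)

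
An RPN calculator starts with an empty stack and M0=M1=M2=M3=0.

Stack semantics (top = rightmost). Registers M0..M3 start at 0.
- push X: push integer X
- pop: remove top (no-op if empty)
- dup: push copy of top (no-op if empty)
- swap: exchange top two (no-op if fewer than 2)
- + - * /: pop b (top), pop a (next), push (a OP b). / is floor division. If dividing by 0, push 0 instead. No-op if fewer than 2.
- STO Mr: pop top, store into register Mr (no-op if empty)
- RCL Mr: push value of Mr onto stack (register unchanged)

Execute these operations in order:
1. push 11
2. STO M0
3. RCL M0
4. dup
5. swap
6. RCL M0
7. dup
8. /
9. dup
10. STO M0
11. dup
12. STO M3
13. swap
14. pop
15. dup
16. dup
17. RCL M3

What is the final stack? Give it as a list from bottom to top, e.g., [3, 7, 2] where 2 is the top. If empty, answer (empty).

Answer: [11, 1, 1, 1, 1]

Derivation:
After op 1 (push 11): stack=[11] mem=[0,0,0,0]
After op 2 (STO M0): stack=[empty] mem=[11,0,0,0]
After op 3 (RCL M0): stack=[11] mem=[11,0,0,0]
After op 4 (dup): stack=[11,11] mem=[11,0,0,0]
After op 5 (swap): stack=[11,11] mem=[11,0,0,0]
After op 6 (RCL M0): stack=[11,11,11] mem=[11,0,0,0]
After op 7 (dup): stack=[11,11,11,11] mem=[11,0,0,0]
After op 8 (/): stack=[11,11,1] mem=[11,0,0,0]
After op 9 (dup): stack=[11,11,1,1] mem=[11,0,0,0]
After op 10 (STO M0): stack=[11,11,1] mem=[1,0,0,0]
After op 11 (dup): stack=[11,11,1,1] mem=[1,0,0,0]
After op 12 (STO M3): stack=[11,11,1] mem=[1,0,0,1]
After op 13 (swap): stack=[11,1,11] mem=[1,0,0,1]
After op 14 (pop): stack=[11,1] mem=[1,0,0,1]
After op 15 (dup): stack=[11,1,1] mem=[1,0,0,1]
After op 16 (dup): stack=[11,1,1,1] mem=[1,0,0,1]
After op 17 (RCL M3): stack=[11,1,1,1,1] mem=[1,0,0,1]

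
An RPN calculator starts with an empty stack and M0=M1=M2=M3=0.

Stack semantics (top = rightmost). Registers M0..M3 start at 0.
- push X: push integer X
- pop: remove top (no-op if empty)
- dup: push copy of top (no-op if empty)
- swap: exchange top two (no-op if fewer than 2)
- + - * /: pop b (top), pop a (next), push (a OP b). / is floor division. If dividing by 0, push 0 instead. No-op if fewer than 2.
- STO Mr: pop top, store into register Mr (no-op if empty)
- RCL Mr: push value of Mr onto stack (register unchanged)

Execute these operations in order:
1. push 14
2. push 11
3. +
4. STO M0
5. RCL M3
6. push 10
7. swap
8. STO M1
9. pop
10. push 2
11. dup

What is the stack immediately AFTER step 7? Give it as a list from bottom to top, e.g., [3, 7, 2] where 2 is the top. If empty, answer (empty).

After op 1 (push 14): stack=[14] mem=[0,0,0,0]
After op 2 (push 11): stack=[14,11] mem=[0,0,0,0]
After op 3 (+): stack=[25] mem=[0,0,0,0]
After op 4 (STO M0): stack=[empty] mem=[25,0,0,0]
After op 5 (RCL M3): stack=[0] mem=[25,0,0,0]
After op 6 (push 10): stack=[0,10] mem=[25,0,0,0]
After op 7 (swap): stack=[10,0] mem=[25,0,0,0]

[10, 0]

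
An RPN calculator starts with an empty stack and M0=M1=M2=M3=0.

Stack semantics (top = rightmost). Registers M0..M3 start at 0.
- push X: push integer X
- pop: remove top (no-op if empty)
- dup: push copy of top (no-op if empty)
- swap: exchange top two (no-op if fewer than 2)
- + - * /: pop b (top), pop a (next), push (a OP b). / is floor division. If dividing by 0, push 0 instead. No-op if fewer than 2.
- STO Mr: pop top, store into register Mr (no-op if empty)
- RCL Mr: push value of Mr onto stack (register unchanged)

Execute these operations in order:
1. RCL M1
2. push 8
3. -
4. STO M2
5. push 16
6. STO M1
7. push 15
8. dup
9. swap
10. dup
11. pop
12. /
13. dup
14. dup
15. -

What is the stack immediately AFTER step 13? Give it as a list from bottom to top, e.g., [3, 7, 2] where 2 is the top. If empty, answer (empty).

After op 1 (RCL M1): stack=[0] mem=[0,0,0,0]
After op 2 (push 8): stack=[0,8] mem=[0,0,0,0]
After op 3 (-): stack=[-8] mem=[0,0,0,0]
After op 4 (STO M2): stack=[empty] mem=[0,0,-8,0]
After op 5 (push 16): stack=[16] mem=[0,0,-8,0]
After op 6 (STO M1): stack=[empty] mem=[0,16,-8,0]
After op 7 (push 15): stack=[15] mem=[0,16,-8,0]
After op 8 (dup): stack=[15,15] mem=[0,16,-8,0]
After op 9 (swap): stack=[15,15] mem=[0,16,-8,0]
After op 10 (dup): stack=[15,15,15] mem=[0,16,-8,0]
After op 11 (pop): stack=[15,15] mem=[0,16,-8,0]
After op 12 (/): stack=[1] mem=[0,16,-8,0]
After op 13 (dup): stack=[1,1] mem=[0,16,-8,0]

[1, 1]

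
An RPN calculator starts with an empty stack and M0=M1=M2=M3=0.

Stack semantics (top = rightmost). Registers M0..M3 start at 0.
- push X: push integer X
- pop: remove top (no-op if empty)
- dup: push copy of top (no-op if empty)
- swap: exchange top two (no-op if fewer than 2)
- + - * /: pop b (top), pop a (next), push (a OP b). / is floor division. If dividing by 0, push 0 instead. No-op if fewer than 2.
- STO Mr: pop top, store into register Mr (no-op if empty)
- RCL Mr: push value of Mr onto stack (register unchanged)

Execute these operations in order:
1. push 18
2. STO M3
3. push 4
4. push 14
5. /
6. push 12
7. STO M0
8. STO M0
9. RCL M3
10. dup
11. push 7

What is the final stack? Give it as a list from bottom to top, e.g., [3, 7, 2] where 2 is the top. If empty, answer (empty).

After op 1 (push 18): stack=[18] mem=[0,0,0,0]
After op 2 (STO M3): stack=[empty] mem=[0,0,0,18]
After op 3 (push 4): stack=[4] mem=[0,0,0,18]
After op 4 (push 14): stack=[4,14] mem=[0,0,0,18]
After op 5 (/): stack=[0] mem=[0,0,0,18]
After op 6 (push 12): stack=[0,12] mem=[0,0,0,18]
After op 7 (STO M0): stack=[0] mem=[12,0,0,18]
After op 8 (STO M0): stack=[empty] mem=[0,0,0,18]
After op 9 (RCL M3): stack=[18] mem=[0,0,0,18]
After op 10 (dup): stack=[18,18] mem=[0,0,0,18]
After op 11 (push 7): stack=[18,18,7] mem=[0,0,0,18]

Answer: [18, 18, 7]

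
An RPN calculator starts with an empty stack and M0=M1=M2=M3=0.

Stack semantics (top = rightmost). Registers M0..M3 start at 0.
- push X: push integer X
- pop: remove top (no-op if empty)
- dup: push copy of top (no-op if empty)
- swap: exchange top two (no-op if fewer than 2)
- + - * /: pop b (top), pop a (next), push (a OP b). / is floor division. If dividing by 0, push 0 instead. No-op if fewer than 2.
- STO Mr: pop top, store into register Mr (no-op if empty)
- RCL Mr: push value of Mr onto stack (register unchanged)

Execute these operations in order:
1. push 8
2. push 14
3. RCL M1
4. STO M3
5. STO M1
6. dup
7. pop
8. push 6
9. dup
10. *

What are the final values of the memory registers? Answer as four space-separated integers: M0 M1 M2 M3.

Answer: 0 14 0 0

Derivation:
After op 1 (push 8): stack=[8] mem=[0,0,0,0]
After op 2 (push 14): stack=[8,14] mem=[0,0,0,0]
After op 3 (RCL M1): stack=[8,14,0] mem=[0,0,0,0]
After op 4 (STO M3): stack=[8,14] mem=[0,0,0,0]
After op 5 (STO M1): stack=[8] mem=[0,14,0,0]
After op 6 (dup): stack=[8,8] mem=[0,14,0,0]
After op 7 (pop): stack=[8] mem=[0,14,0,0]
After op 8 (push 6): stack=[8,6] mem=[0,14,0,0]
After op 9 (dup): stack=[8,6,6] mem=[0,14,0,0]
After op 10 (*): stack=[8,36] mem=[0,14,0,0]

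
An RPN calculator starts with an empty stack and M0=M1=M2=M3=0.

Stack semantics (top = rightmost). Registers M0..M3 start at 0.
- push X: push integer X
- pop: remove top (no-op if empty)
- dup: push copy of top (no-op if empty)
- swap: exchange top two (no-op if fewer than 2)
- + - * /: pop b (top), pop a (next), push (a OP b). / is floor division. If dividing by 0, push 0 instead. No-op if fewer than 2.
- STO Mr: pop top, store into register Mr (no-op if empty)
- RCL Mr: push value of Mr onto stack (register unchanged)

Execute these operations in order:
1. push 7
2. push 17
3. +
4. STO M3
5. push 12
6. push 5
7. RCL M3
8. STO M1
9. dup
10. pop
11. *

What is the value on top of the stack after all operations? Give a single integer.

After op 1 (push 7): stack=[7] mem=[0,0,0,0]
After op 2 (push 17): stack=[7,17] mem=[0,0,0,0]
After op 3 (+): stack=[24] mem=[0,0,0,0]
After op 4 (STO M3): stack=[empty] mem=[0,0,0,24]
After op 5 (push 12): stack=[12] mem=[0,0,0,24]
After op 6 (push 5): stack=[12,5] mem=[0,0,0,24]
After op 7 (RCL M3): stack=[12,5,24] mem=[0,0,0,24]
After op 8 (STO M1): stack=[12,5] mem=[0,24,0,24]
After op 9 (dup): stack=[12,5,5] mem=[0,24,0,24]
After op 10 (pop): stack=[12,5] mem=[0,24,0,24]
After op 11 (*): stack=[60] mem=[0,24,0,24]

Answer: 60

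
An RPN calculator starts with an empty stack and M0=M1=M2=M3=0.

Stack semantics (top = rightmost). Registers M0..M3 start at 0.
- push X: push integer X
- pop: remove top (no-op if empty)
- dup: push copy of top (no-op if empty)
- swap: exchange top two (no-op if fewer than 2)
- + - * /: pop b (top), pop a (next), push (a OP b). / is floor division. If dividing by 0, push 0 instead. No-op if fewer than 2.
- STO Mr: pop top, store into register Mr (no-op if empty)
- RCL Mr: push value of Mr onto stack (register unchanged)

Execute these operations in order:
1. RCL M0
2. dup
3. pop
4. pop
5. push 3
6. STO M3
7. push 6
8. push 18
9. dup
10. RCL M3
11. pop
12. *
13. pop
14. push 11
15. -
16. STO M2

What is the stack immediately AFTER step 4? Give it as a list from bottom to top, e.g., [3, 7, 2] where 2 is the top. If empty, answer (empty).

After op 1 (RCL M0): stack=[0] mem=[0,0,0,0]
After op 2 (dup): stack=[0,0] mem=[0,0,0,0]
After op 3 (pop): stack=[0] mem=[0,0,0,0]
After op 4 (pop): stack=[empty] mem=[0,0,0,0]

(empty)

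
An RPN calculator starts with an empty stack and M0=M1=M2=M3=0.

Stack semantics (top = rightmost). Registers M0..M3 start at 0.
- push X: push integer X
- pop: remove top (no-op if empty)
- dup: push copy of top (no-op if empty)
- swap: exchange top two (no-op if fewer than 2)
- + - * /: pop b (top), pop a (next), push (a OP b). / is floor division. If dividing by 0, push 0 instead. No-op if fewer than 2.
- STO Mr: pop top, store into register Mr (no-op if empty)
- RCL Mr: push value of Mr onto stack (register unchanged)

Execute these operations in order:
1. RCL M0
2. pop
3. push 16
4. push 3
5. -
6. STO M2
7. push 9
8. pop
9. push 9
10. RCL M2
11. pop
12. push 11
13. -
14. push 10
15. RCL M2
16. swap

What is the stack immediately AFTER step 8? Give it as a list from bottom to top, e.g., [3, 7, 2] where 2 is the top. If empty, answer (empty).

After op 1 (RCL M0): stack=[0] mem=[0,0,0,0]
After op 2 (pop): stack=[empty] mem=[0,0,0,0]
After op 3 (push 16): stack=[16] mem=[0,0,0,0]
After op 4 (push 3): stack=[16,3] mem=[0,0,0,0]
After op 5 (-): stack=[13] mem=[0,0,0,0]
After op 6 (STO M2): stack=[empty] mem=[0,0,13,0]
After op 7 (push 9): stack=[9] mem=[0,0,13,0]
After op 8 (pop): stack=[empty] mem=[0,0,13,0]

(empty)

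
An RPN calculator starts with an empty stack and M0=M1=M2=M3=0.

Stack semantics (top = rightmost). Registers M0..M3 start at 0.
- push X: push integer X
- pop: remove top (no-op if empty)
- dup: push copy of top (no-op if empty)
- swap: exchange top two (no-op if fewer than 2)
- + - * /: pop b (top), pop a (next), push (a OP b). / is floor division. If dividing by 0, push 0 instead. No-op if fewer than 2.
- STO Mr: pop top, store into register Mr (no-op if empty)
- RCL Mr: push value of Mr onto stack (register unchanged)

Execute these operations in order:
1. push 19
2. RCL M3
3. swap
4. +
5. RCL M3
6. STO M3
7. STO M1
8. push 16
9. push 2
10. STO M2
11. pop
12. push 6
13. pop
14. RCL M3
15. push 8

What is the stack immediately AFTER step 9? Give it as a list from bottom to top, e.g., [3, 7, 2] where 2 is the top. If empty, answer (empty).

After op 1 (push 19): stack=[19] mem=[0,0,0,0]
After op 2 (RCL M3): stack=[19,0] mem=[0,0,0,0]
After op 3 (swap): stack=[0,19] mem=[0,0,0,0]
After op 4 (+): stack=[19] mem=[0,0,0,0]
After op 5 (RCL M3): stack=[19,0] mem=[0,0,0,0]
After op 6 (STO M3): stack=[19] mem=[0,0,0,0]
After op 7 (STO M1): stack=[empty] mem=[0,19,0,0]
After op 8 (push 16): stack=[16] mem=[0,19,0,0]
After op 9 (push 2): stack=[16,2] mem=[0,19,0,0]

[16, 2]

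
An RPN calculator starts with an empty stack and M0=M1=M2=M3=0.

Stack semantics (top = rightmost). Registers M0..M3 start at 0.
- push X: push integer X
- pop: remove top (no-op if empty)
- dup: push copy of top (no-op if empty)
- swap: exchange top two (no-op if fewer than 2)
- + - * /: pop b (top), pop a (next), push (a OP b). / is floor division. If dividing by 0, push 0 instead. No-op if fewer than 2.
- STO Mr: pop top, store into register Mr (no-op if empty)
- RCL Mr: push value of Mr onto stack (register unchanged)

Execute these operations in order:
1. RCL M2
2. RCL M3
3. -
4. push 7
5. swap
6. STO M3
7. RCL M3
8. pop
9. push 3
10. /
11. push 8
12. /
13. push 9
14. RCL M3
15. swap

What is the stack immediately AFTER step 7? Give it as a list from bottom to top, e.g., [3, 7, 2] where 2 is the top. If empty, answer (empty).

After op 1 (RCL M2): stack=[0] mem=[0,0,0,0]
After op 2 (RCL M3): stack=[0,0] mem=[0,0,0,0]
After op 3 (-): stack=[0] mem=[0,0,0,0]
After op 4 (push 7): stack=[0,7] mem=[0,0,0,0]
After op 5 (swap): stack=[7,0] mem=[0,0,0,0]
After op 6 (STO M3): stack=[7] mem=[0,0,0,0]
After op 7 (RCL M3): stack=[7,0] mem=[0,0,0,0]

[7, 0]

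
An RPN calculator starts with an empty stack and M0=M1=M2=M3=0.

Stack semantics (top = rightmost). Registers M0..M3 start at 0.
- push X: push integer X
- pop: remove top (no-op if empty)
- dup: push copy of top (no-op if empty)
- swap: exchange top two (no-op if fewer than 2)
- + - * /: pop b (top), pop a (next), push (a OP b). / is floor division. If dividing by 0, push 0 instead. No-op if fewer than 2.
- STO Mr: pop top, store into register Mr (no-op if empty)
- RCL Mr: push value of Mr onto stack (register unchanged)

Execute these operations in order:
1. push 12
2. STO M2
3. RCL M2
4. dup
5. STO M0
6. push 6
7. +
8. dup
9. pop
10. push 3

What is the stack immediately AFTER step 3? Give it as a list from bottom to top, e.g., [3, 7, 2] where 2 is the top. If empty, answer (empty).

After op 1 (push 12): stack=[12] mem=[0,0,0,0]
After op 2 (STO M2): stack=[empty] mem=[0,0,12,0]
After op 3 (RCL M2): stack=[12] mem=[0,0,12,0]

[12]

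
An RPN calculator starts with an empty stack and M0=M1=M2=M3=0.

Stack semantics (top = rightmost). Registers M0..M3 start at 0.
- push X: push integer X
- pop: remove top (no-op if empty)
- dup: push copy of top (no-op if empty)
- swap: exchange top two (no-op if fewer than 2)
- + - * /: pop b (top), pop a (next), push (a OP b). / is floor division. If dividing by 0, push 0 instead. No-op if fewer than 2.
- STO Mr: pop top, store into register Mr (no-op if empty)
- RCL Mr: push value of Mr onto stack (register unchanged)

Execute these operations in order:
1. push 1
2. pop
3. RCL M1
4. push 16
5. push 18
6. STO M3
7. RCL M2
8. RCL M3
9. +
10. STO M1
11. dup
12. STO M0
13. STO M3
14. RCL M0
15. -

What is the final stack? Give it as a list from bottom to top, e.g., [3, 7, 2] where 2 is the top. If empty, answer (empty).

After op 1 (push 1): stack=[1] mem=[0,0,0,0]
After op 2 (pop): stack=[empty] mem=[0,0,0,0]
After op 3 (RCL M1): stack=[0] mem=[0,0,0,0]
After op 4 (push 16): stack=[0,16] mem=[0,0,0,0]
After op 5 (push 18): stack=[0,16,18] mem=[0,0,0,0]
After op 6 (STO M3): stack=[0,16] mem=[0,0,0,18]
After op 7 (RCL M2): stack=[0,16,0] mem=[0,0,0,18]
After op 8 (RCL M3): stack=[0,16,0,18] mem=[0,0,0,18]
After op 9 (+): stack=[0,16,18] mem=[0,0,0,18]
After op 10 (STO M1): stack=[0,16] mem=[0,18,0,18]
After op 11 (dup): stack=[0,16,16] mem=[0,18,0,18]
After op 12 (STO M0): stack=[0,16] mem=[16,18,0,18]
After op 13 (STO M3): stack=[0] mem=[16,18,0,16]
After op 14 (RCL M0): stack=[0,16] mem=[16,18,0,16]
After op 15 (-): stack=[-16] mem=[16,18,0,16]

Answer: [-16]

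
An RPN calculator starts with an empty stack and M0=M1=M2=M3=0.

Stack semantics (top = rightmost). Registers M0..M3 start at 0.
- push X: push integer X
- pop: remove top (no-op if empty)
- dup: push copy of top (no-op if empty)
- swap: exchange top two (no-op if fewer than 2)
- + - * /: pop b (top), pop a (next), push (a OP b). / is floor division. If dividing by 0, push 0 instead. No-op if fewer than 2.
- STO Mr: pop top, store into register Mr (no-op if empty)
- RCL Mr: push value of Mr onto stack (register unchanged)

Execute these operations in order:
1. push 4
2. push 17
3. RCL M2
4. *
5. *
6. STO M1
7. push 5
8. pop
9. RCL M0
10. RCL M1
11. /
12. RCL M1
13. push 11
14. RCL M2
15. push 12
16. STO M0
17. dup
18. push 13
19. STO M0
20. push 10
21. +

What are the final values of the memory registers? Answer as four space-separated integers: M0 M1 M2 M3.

Answer: 13 0 0 0

Derivation:
After op 1 (push 4): stack=[4] mem=[0,0,0,0]
After op 2 (push 17): stack=[4,17] mem=[0,0,0,0]
After op 3 (RCL M2): stack=[4,17,0] mem=[0,0,0,0]
After op 4 (*): stack=[4,0] mem=[0,0,0,0]
After op 5 (*): stack=[0] mem=[0,0,0,0]
After op 6 (STO M1): stack=[empty] mem=[0,0,0,0]
After op 7 (push 5): stack=[5] mem=[0,0,0,0]
After op 8 (pop): stack=[empty] mem=[0,0,0,0]
After op 9 (RCL M0): stack=[0] mem=[0,0,0,0]
After op 10 (RCL M1): stack=[0,0] mem=[0,0,0,0]
After op 11 (/): stack=[0] mem=[0,0,0,0]
After op 12 (RCL M1): stack=[0,0] mem=[0,0,0,0]
After op 13 (push 11): stack=[0,0,11] mem=[0,0,0,0]
After op 14 (RCL M2): stack=[0,0,11,0] mem=[0,0,0,0]
After op 15 (push 12): stack=[0,0,11,0,12] mem=[0,0,0,0]
After op 16 (STO M0): stack=[0,0,11,0] mem=[12,0,0,0]
After op 17 (dup): stack=[0,0,11,0,0] mem=[12,0,0,0]
After op 18 (push 13): stack=[0,0,11,0,0,13] mem=[12,0,0,0]
After op 19 (STO M0): stack=[0,0,11,0,0] mem=[13,0,0,0]
After op 20 (push 10): stack=[0,0,11,0,0,10] mem=[13,0,0,0]
After op 21 (+): stack=[0,0,11,0,10] mem=[13,0,0,0]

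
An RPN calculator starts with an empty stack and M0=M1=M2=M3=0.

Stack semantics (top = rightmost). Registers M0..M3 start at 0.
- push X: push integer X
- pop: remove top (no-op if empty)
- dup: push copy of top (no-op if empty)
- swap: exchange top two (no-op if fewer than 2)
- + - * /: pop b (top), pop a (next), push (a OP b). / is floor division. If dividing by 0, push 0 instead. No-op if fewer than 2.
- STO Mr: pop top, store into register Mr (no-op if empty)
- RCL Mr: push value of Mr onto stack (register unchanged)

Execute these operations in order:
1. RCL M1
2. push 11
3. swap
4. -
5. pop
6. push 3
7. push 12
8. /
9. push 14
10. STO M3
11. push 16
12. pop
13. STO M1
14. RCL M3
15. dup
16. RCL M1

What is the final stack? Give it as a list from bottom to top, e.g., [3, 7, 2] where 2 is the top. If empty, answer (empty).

Answer: [14, 14, 0]

Derivation:
After op 1 (RCL M1): stack=[0] mem=[0,0,0,0]
After op 2 (push 11): stack=[0,11] mem=[0,0,0,0]
After op 3 (swap): stack=[11,0] mem=[0,0,0,0]
After op 4 (-): stack=[11] mem=[0,0,0,0]
After op 5 (pop): stack=[empty] mem=[0,0,0,0]
After op 6 (push 3): stack=[3] mem=[0,0,0,0]
After op 7 (push 12): stack=[3,12] mem=[0,0,0,0]
After op 8 (/): stack=[0] mem=[0,0,0,0]
After op 9 (push 14): stack=[0,14] mem=[0,0,0,0]
After op 10 (STO M3): stack=[0] mem=[0,0,0,14]
After op 11 (push 16): stack=[0,16] mem=[0,0,0,14]
After op 12 (pop): stack=[0] mem=[0,0,0,14]
After op 13 (STO M1): stack=[empty] mem=[0,0,0,14]
After op 14 (RCL M3): stack=[14] mem=[0,0,0,14]
After op 15 (dup): stack=[14,14] mem=[0,0,0,14]
After op 16 (RCL M1): stack=[14,14,0] mem=[0,0,0,14]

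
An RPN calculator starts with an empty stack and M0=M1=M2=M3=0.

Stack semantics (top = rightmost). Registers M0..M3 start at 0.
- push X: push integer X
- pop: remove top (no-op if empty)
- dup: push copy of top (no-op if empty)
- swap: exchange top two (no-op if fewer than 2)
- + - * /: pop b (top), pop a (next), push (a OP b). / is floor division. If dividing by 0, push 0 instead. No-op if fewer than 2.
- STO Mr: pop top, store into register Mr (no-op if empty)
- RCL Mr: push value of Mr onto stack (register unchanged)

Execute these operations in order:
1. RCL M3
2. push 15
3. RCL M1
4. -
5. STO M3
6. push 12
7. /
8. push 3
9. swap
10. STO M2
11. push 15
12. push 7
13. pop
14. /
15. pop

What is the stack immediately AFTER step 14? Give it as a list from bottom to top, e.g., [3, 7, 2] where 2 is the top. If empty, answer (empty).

After op 1 (RCL M3): stack=[0] mem=[0,0,0,0]
After op 2 (push 15): stack=[0,15] mem=[0,0,0,0]
After op 3 (RCL M1): stack=[0,15,0] mem=[0,0,0,0]
After op 4 (-): stack=[0,15] mem=[0,0,0,0]
After op 5 (STO M3): stack=[0] mem=[0,0,0,15]
After op 6 (push 12): stack=[0,12] mem=[0,0,0,15]
After op 7 (/): stack=[0] mem=[0,0,0,15]
After op 8 (push 3): stack=[0,3] mem=[0,0,0,15]
After op 9 (swap): stack=[3,0] mem=[0,0,0,15]
After op 10 (STO M2): stack=[3] mem=[0,0,0,15]
After op 11 (push 15): stack=[3,15] mem=[0,0,0,15]
After op 12 (push 7): stack=[3,15,7] mem=[0,0,0,15]
After op 13 (pop): stack=[3,15] mem=[0,0,0,15]
After op 14 (/): stack=[0] mem=[0,0,0,15]

[0]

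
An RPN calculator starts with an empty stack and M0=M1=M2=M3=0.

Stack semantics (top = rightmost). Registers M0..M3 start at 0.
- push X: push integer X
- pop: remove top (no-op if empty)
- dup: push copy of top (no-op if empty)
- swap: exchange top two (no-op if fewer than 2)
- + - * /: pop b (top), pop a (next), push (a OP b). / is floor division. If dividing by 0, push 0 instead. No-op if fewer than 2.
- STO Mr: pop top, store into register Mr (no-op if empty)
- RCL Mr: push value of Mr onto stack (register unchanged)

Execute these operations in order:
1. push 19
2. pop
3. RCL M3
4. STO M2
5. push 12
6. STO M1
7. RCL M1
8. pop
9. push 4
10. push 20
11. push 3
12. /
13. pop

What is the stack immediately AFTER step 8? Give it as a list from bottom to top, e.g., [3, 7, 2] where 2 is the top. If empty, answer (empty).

After op 1 (push 19): stack=[19] mem=[0,0,0,0]
After op 2 (pop): stack=[empty] mem=[0,0,0,0]
After op 3 (RCL M3): stack=[0] mem=[0,0,0,0]
After op 4 (STO M2): stack=[empty] mem=[0,0,0,0]
After op 5 (push 12): stack=[12] mem=[0,0,0,0]
After op 6 (STO M1): stack=[empty] mem=[0,12,0,0]
After op 7 (RCL M1): stack=[12] mem=[0,12,0,0]
After op 8 (pop): stack=[empty] mem=[0,12,0,0]

(empty)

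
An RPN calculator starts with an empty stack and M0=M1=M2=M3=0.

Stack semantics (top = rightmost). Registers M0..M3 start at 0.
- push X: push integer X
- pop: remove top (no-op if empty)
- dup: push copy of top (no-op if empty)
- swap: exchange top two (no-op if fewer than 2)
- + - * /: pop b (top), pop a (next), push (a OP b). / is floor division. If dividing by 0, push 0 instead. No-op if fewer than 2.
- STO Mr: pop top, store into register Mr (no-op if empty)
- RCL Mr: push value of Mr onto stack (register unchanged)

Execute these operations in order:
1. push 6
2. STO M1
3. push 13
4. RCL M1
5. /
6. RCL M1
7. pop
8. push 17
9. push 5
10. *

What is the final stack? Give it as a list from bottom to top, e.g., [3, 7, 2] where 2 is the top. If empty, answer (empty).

After op 1 (push 6): stack=[6] mem=[0,0,0,0]
After op 2 (STO M1): stack=[empty] mem=[0,6,0,0]
After op 3 (push 13): stack=[13] mem=[0,6,0,0]
After op 4 (RCL M1): stack=[13,6] mem=[0,6,0,0]
After op 5 (/): stack=[2] mem=[0,6,0,0]
After op 6 (RCL M1): stack=[2,6] mem=[0,6,0,0]
After op 7 (pop): stack=[2] mem=[0,6,0,0]
After op 8 (push 17): stack=[2,17] mem=[0,6,0,0]
After op 9 (push 5): stack=[2,17,5] mem=[0,6,0,0]
After op 10 (*): stack=[2,85] mem=[0,6,0,0]

Answer: [2, 85]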